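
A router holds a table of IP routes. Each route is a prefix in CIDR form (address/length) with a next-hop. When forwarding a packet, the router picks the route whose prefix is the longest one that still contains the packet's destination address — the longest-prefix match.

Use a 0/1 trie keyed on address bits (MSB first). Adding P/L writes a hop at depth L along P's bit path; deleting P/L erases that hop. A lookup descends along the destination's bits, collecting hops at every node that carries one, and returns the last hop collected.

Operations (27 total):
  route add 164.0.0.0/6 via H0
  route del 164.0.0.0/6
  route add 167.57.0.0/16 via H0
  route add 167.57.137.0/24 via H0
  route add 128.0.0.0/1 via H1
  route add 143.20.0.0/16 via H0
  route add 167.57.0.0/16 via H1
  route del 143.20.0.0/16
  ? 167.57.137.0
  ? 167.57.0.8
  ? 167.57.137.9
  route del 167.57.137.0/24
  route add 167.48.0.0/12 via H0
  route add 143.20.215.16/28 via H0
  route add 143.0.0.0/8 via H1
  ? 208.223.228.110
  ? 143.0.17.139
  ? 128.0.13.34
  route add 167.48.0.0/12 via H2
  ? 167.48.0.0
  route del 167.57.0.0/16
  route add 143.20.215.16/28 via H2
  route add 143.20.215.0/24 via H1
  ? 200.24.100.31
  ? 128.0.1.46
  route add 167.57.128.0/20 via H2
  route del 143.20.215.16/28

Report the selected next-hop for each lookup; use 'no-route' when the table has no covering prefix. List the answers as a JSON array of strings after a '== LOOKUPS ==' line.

Process each operation:
  add 164.0.0.0/6 -> H0 at depth 6
  - 164.0.0.0/6 clear@6
  add 167.57.0.0/16 -> H0 at depth 16
  add 167.57.137.0/24 -> H0 at depth 24
  add 128.0.0.0/1 -> H1 at depth 1
  add 143.20.0.0/16 -> H0 at depth 16
  add 167.57.0.0/16 -> H1 at depth 16
  - 143.20.0.0/16 clear@16
  lookup 167.57.137.0: bits 101001110011100110001001 walk d0:-→d1:H1→d2:-→d3:-→d4:-→d5:-→d6:-→d7:-→d8:-→d9:-→d10:-→d11:-→d12:-→d13:-→d14:-→d15:-→d16:H1→d17:-→d18:-→d19:-→d20:-→d21:-→d22:-→d23:-→d24:H0 -> H0
  lookup 167.57.0.8: bits 1010011100111001 walk d0:-→d1:H1→d2:-→d3:-→d4:-→d5:-→d6:-→d7:-→d8:-→d9:-→d10:-→d11:-→d12:-→d13:-→d14:-→d15:-→d16:H1 -> H1
  lookup 167.57.137.9: bits 101001110011100110001001 walk d0:-→d1:H1→d2:-→d3:-→d4:-→d5:-→d6:-→d7:-→d8:-→d9:-→d10:-→d11:-→d12:-→d13:-→d14:-→d15:-→d16:H1→d17:-→d18:-→d19:-→d20:-→d21:-→d22:-→d23:-→d24:H0 -> H0
  - 167.57.137.0/24 clear@24
  add 167.48.0.0/12 -> H0 at depth 12
  add 143.20.215.16/28 -> H0 at depth 28
  add 143.0.0.0/8 -> H1 at depth 8
  lookup 208.223.228.110: bits 1 walk d0:-→d1:H1 -> H1
  lookup 143.0.17.139: bits 10001111000 walk d0:-→d1:H1→d2:-→d3:-→d4:-→d5:-→d6:-→d7:-→d8:H1→d9:-→d10:-→d11:- -> H1
  lookup 128.0.13.34: bits 1000 walk d0:-→d1:H1→d2:-→d3:-→d4:- -> H1
  add 167.48.0.0/12 -> H2 at depth 12
  lookup 167.48.0.0: bits 101001110011 walk d0:-→d1:H1→d2:-→d3:-→d4:-→d5:-→d6:-→d7:-→d8:-→d9:-→d10:-→d11:-→d12:H2 -> H2
  - 167.57.0.0/16 clear@16
  add 143.20.215.16/28 -> H2 at depth 28
  add 143.20.215.0/24 -> H1 at depth 24
  lookup 200.24.100.31: bits 1 walk d0:-→d1:H1 -> H1
  lookup 128.0.1.46: bits 1000 walk d0:-→d1:H1→d2:-→d3:-→d4:- -> H1
  add 167.57.128.0/20 -> H2 at depth 20
  - 143.20.215.16/28 clear@28

== LOOKUPS ==
["H0","H1","H0","H1","H1","H1","H2","H1","H1"]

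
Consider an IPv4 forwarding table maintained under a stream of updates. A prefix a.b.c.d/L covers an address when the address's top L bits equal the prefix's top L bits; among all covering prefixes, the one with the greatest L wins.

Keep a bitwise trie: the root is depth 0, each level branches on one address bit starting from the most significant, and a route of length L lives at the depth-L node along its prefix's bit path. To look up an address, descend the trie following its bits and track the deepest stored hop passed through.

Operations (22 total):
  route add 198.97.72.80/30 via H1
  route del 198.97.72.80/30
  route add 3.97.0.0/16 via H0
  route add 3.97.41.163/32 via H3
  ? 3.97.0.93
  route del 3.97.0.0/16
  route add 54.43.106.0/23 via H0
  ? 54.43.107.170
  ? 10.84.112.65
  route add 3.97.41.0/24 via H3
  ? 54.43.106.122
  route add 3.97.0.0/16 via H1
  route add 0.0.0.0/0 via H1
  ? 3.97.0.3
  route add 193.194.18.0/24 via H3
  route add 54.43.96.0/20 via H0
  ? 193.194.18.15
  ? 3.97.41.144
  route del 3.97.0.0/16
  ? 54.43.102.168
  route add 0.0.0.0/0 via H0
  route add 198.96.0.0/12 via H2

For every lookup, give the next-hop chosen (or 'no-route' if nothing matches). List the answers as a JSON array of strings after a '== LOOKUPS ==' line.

Trace:
  add 198.97.72.80/30 -> H1 at depth 30
  - 198.97.72.80/30 clear@30
  add 3.97.0.0/16 -> H0 at depth 16
  add 3.97.41.163/32 -> H3 at depth 32
  lookup 3.97.0.93: bits 000000110110000100 walk d0:-→d1:-→d2:-→d3:-→d4:-→d5:-→d6:-→d7:-→d8:-→d9:-→d10:-→d11:-→d12:-→d13:-→d14:-→d15:-→d16:H0→d17:-→d18:- -> H0
  - 3.97.0.0/16 clear@16
  add 54.43.106.0/23 -> H0 at depth 23
  lookup 54.43.107.170: bits 00110110001010110110101 walk d0:-→d1:-→d2:-→d3:-→d4:-→d5:-→d6:-→d7:-→d8:-→d9:-→d10:-→d11:-→d12:-→d13:-→d14:-→d15:-→d16:-→d17:-→d18:-→d19:-→d20:-→d21:-→d22:-→d23:H0 -> H0
  lookup 10.84.112.65: bits 0000 walk d0:-→d1:-→d2:-→d3:-→d4:- -> no-route
  add 3.97.41.0/24 -> H3 at depth 24
  lookup 54.43.106.122: bits 00110110001010110110101 walk d0:-→d1:-→d2:-→d3:-→d4:-→d5:-→d6:-→d7:-→d8:-→d9:-→d10:-→d11:-→d12:-→d13:-→d14:-→d15:-→d16:-→d17:-→d18:-→d19:-→d20:-→d21:-→d22:-→d23:H0 -> H0
  add 3.97.0.0/16 -> H1 at depth 16
  add 0.0.0.0/0 -> H1 at depth 0
  lookup 3.97.0.3: bits 000000110110000100 walk d0:H1→d1:-→d2:-→d3:-→d4:-→d5:-→d6:-→d7:-→d8:-→d9:-→d10:-→d11:-→d12:-→d13:-→d14:-→d15:-→d16:H1→d17:-→d18:- -> H1
  add 193.194.18.0/24 -> H3 at depth 24
  add 54.43.96.0/20 -> H0 at depth 20
  lookup 193.194.18.15: bits 110000011100001000010010 walk d0:H1→d1:-→d2:-→d3:-→d4:-→d5:-→d6:-→d7:-→d8:-→d9:-→d10:-→d11:-→d12:-→d13:-→d14:-→d15:-→d16:-→d17:-→d18:-→d19:-→d20:-→d21:-→d22:-→d23:-→d24:H3 -> H3
  lookup 3.97.41.144: bits 00000011011000010010100110 walk d0:H1→d1:-→d2:-→d3:-→d4:-→d5:-→d6:-→d7:-→d8:-→d9:-→d10:-→d11:-→d12:-→d13:-→d14:-→d15:-→d16:H1→d17:-→d18:-→d19:-→d20:-→d21:-→d22:-→d23:-→d24:H3→d25:-→d26:- -> H3
  - 3.97.0.0/16 clear@16
  lookup 54.43.102.168: bits 00110110001010110110 walk d0:H1→d1:-→d2:-→d3:-→d4:-→d5:-→d6:-→d7:-→d8:-→d9:-→d10:-→d11:-→d12:-→d13:-→d14:-→d15:-→d16:-→d17:-→d18:-→d19:-→d20:H0 -> H0
  add 0.0.0.0/0 -> H0 at depth 0
  add 198.96.0.0/12 -> H2 at depth 12

== LOOKUPS ==
["H0","H0","no-route","H0","H1","H3","H3","H0"]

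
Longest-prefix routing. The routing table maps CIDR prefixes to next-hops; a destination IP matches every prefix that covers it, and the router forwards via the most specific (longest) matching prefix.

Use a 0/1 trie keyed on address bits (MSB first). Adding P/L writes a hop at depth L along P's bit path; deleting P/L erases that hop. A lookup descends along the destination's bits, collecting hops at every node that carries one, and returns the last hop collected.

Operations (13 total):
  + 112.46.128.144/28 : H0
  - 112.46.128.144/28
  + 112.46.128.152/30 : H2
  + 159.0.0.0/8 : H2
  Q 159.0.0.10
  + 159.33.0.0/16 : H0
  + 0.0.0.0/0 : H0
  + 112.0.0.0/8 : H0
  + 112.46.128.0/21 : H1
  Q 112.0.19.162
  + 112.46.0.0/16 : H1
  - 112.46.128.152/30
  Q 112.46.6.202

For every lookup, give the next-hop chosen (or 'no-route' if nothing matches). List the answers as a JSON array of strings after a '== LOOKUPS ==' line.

Process each operation:
  + 112.46.128.144/28 (H0) depth=28
  - 112.46.128.144/28 clear@28
  + 112.46.128.152/30 (H2) depth=30
  + 159.0.0.0/8 (H2) depth=8
  Q 159.0.0.10: descend 10011111 ; hops seen [H2] ; pick H2
  + 159.33.0.0/16 (H0) depth=16
  + 0.0.0.0/0 (H0) depth=0
  + 112.0.0.0/8 (H0) depth=8
  + 112.46.128.0/21 (H1) depth=21
  Q 112.0.19.162: descend 0111000000 ; hops seen [H0,H0] ; pick H0
  + 112.46.0.0/16 (H1) depth=16
  - 112.46.128.152/30 clear@30
  Q 112.46.6.202: descend 0111000000101110 ; hops seen [H0,H0,H1] ; pick H1

== LOOKUPS ==
["H2","H0","H1"]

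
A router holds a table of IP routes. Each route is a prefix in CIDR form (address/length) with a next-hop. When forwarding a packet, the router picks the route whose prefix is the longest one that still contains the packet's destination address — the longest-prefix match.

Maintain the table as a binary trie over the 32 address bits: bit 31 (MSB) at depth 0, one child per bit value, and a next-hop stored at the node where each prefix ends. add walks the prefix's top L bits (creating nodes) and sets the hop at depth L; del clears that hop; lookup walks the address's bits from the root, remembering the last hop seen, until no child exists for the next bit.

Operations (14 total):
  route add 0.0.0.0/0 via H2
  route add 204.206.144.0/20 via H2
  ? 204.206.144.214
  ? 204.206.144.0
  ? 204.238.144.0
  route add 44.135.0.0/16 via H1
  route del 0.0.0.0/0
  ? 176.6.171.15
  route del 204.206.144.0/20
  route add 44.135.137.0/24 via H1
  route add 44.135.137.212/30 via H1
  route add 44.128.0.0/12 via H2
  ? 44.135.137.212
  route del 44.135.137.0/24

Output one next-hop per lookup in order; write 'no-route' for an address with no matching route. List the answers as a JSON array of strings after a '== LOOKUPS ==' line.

Process each operation:
  add 0.0.0.0/0 -> H2 at depth 0
  add 204.206.144.0/20 -> H2 at depth 20
  lookup 204.206.144.214: bits 11001100110011101001 walk d0:H2→d1:-→d2:-→d3:-→d4:-→d5:-→d6:-→d7:-→d8:-→d9:-→d10:-→d11:-→d12:-→d13:-→d14:-→d15:-→d16:-→d17:-→d18:-→d19:-→d20:H2 -> H2
  lookup 204.206.144.0: bits 11001100110011101001 walk d0:H2→d1:-→d2:-→d3:-→d4:-→d5:-→d6:-→d7:-→d8:-→d9:-→d10:-→d11:-→d12:-→d13:-→d14:-→d15:-→d16:-→d17:-→d18:-→d19:-→d20:H2 -> H2
  lookup 204.238.144.0: bits 1100110011 walk d0:H2→d1:-→d2:-→d3:-→d4:-→d5:-→d6:-→d7:-→d8:-→d9:-→d10:- -> H2
  add 44.135.0.0/16 -> H1 at depth 16
  del 0.0.0.0/0 (clear depth 0)
  lookup 176.6.171.15: bits 1 walk d0:-→d1:- -> no-route
  del 204.206.144.0/20 (clear depth 20)
  add 44.135.137.0/24 -> H1 at depth 24
  add 44.135.137.212/30 -> H1 at depth 30
  add 44.128.0.0/12 -> H2 at depth 12
  lookup 44.135.137.212: bits 001011001000011110001001110101 walk d0:-→d1:-→d2:-→d3:-→d4:-→d5:-→d6:-→d7:-→d8:-→d9:-→d10:-→d11:-→d12:H2→d13:-→d14:-→d15:-→d16:H1→d17:-→d18:-→d19:-→d20:-→d21:-→d22:-→d23:-→d24:H1→d25:-→d26:-→d27:-→d28:-→d29:-→d30:H1 -> H1
  del 44.135.137.0/24 (clear depth 24)

== LOOKUPS ==
["H2","H2","H2","no-route","H1"]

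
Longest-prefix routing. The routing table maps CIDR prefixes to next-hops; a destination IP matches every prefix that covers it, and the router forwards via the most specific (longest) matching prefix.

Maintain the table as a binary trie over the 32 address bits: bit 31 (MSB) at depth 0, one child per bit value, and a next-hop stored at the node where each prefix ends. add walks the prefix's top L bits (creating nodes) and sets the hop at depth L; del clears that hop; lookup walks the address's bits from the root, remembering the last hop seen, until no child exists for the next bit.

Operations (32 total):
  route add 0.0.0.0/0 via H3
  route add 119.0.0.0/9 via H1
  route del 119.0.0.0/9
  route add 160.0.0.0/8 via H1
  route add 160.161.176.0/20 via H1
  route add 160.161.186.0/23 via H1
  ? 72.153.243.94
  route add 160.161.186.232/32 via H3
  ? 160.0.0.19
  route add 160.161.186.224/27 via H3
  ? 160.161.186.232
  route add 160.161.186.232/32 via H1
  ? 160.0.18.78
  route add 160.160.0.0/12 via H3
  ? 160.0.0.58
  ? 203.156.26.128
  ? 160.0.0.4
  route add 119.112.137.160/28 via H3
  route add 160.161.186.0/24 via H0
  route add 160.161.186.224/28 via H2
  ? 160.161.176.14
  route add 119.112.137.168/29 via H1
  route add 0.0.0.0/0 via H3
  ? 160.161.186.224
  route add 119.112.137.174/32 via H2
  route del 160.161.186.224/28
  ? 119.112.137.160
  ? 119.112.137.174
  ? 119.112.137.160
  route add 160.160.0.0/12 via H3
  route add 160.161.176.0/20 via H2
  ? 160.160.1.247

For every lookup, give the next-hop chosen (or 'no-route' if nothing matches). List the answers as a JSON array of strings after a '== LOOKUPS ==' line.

Trace:
  + 0.0.0.0/0 (H3) depth=0
  + 119.0.0.0/9 (H1) depth=9
  del 119.0.0.0/9 (clear depth 9)
  + 160.0.0.0/8 (H1) depth=8
  + 160.161.176.0/20 (H1) depth=20
  + 160.161.186.0/23 (H1) depth=23
  lookup 72.153.243.94: bits 01 walk d0:H3→d1:-→d2:- -> H3
  + 160.161.186.232/32 (H3) depth=32
  lookup 160.0.0.19: bits 10100000 walk d0:H3→d1:-→d2:-→d3:-→d4:-→d5:-→d6:-→d7:-→d8:H1 -> H1
  + 160.161.186.224/27 (H3) depth=27
  lookup 160.161.186.232: bits 10100000101000011011101011101000 walk d0:H3→d1:-→d2:-→d3:-→d4:-→d5:-→d6:-→d7:-→d8:H1→d9:-→d10:-→d11:-→d12:-→d13:-→d14:-→d15:-→d16:-→d17:-→d18:-→d19:-→d20:H1→d21:-→d22:-→d23:H1→d24:-→d25:-→d26:-→d27:H3→d28:-→d29:-→d30:-→d31:-→d32:H3 -> H3
  + 160.161.186.232/32 (H1) depth=32
  lookup 160.0.18.78: bits 10100000 walk d0:H3→d1:-→d2:-→d3:-→d4:-→d5:-→d6:-→d7:-→d8:H1 -> H1
  + 160.160.0.0/12 (H3) depth=12
  lookup 160.0.0.58: bits 10100000 walk d0:H3→d1:-→d2:-→d3:-→d4:-→d5:-→d6:-→d7:-→d8:H1 -> H1
  lookup 203.156.26.128: bits 1 walk d0:H3→d1:- -> H3
  lookup 160.0.0.4: bits 10100000 walk d0:H3→d1:-→d2:-→d3:-→d4:-→d5:-→d6:-→d7:-→d8:H1 -> H1
  + 119.112.137.160/28 (H3) depth=28
  + 160.161.186.0/24 (H0) depth=24
  + 160.161.186.224/28 (H2) depth=28
  lookup 160.161.176.14: bits 10100000101000011011 walk d0:H3→d1:-→d2:-→d3:-→d4:-→d5:-→d6:-→d7:-→d8:H1→d9:-→d10:-→d11:-→d12:H3→d13:-→d14:-→d15:-→d16:-→d17:-→d18:-→d19:-→d20:H1 -> H1
  + 119.112.137.168/29 (H1) depth=29
  + 0.0.0.0/0 (H3) depth=0
  lookup 160.161.186.224: bits 1010000010100001101110101110 walk d0:H3→d1:-→d2:-→d3:-→d4:-→d5:-→d6:-→d7:-→d8:H1→d9:-→d10:-→d11:-→d12:H3→d13:-→d14:-→d15:-→d16:-→d17:-→d18:-→d19:-→d20:H1→d21:-→d22:-→d23:H1→d24:H0→d25:-→d26:-→d27:H3→d28:H2 -> H2
  + 119.112.137.174/32 (H2) depth=32
  del 160.161.186.224/28 (clear depth 28)
  lookup 119.112.137.160: bits 0111011101110000100010011010 walk d0:H3→d1:-→d2:-→d3:-→d4:-→d5:-→d6:-→d7:-→d8:-→d9:-→d10:-→d11:-→d12:-→d13:-→d14:-→d15:-→d16:-→d17:-→d18:-→d19:-→d20:-→d21:-→d22:-→d23:-→d24:-→d25:-→d26:-→d27:-→d28:H3 -> H3
  lookup 119.112.137.174: bits 01110111011100001000100110101110 walk d0:H3→d1:-→d2:-→d3:-→d4:-→d5:-→d6:-→d7:-→d8:-→d9:-→d10:-→d11:-→d12:-→d13:-→d14:-→d15:-→d16:-→d17:-→d18:-→d19:-→d20:-→d21:-→d22:-→d23:-→d24:-→d25:-→d26:-→d27:-→d28:H3→d29:H1→d30:-→d31:-→d32:H2 -> H2
  lookup 119.112.137.160: bits 0111011101110000100010011010 walk d0:H3→d1:-→d2:-→d3:-→d4:-→d5:-→d6:-→d7:-→d8:-→d9:-→d10:-→d11:-→d12:-→d13:-→d14:-→d15:-→d16:-→d17:-→d18:-→d19:-→d20:-→d21:-→d22:-→d23:-→d24:-→d25:-→d26:-→d27:-→d28:H3 -> H3
  + 160.160.0.0/12 (H3) depth=12
  + 160.161.176.0/20 (H2) depth=20
  lookup 160.160.1.247: bits 101000001010000 walk d0:H3→d1:-→d2:-→d3:-→d4:-→d5:-→d6:-→d7:-→d8:H1→d9:-→d10:-→d11:-→d12:H3→d13:-→d14:-→d15:- -> H3

== LOOKUPS ==
["H3","H1","H3","H1","H1","H3","H1","H1","H2","H3","H2","H3","H3"]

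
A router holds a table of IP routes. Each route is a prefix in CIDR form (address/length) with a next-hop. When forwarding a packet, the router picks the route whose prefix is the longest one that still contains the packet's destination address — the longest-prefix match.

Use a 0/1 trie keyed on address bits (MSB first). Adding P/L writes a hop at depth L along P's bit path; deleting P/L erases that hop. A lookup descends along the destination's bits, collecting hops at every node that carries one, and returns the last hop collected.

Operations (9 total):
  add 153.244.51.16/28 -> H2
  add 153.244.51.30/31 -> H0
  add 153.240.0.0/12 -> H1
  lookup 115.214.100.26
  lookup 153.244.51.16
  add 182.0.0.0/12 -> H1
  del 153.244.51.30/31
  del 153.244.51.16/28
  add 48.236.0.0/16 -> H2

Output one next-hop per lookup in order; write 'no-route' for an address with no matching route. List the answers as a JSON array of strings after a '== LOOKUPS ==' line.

Apply in order:
  + 153.244.51.16/28 (H2) depth=28
  + 153.244.51.30/31 (H0) depth=31
  + 153.240.0.0/12 (H1) depth=12
  lookup 115.214.100.26: bits ε walk d0:- -> no-route
  lookup 153.244.51.16: bits 1001100111110100001100110001 walk d0:-→d1:-→d2:-→d3:-→d4:-→d5:-→d6:-→d7:-→d8:-→d9:-→d10:-→d11:-→d12:H1→d13:-→d14:-→d15:-→d16:-→d17:-→d18:-→d19:-→d20:-→d21:-→d22:-→d23:-→d24:-→d25:-→d26:-→d27:-→d28:H2 -> H2
  + 182.0.0.0/12 (H1) depth=12
  del 153.244.51.30/31 (clear depth 31)
  del 153.244.51.16/28 (clear depth 28)
  + 48.236.0.0/16 (H2) depth=16

== LOOKUPS ==
["no-route","H2"]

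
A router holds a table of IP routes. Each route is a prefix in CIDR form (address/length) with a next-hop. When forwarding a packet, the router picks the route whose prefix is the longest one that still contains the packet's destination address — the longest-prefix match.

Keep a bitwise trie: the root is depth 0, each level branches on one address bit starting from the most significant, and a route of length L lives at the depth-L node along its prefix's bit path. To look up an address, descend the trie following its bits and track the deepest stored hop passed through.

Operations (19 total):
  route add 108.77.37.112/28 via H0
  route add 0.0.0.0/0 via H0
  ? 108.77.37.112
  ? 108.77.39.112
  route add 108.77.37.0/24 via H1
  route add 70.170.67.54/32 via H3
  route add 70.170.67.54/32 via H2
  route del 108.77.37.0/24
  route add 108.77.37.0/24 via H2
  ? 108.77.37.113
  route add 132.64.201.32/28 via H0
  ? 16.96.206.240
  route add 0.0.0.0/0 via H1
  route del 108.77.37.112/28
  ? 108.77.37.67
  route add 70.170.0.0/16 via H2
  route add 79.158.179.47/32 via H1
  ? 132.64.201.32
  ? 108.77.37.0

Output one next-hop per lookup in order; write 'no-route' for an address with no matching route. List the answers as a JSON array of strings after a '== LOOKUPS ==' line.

Process each operation:
  add 108.77.37.112/28 -> H0 at depth 28
  add 0.0.0.0/0 -> H0 at depth 0
  ? 108.77.37.112  path d0:H0→d1:-→d2:-→d3:-→d4:-→d5:-→d6:-→d7:-→d8:-→d9:-→d10:-→d11:-→d12:-→d13:-→d14:-→d15:-→d16:-→d17:-→d18:-→d19:-→d20:-→d21:-→d22:-→d23:-→d24:-→d25:-→d26:-→d27:-→d28:H0  best=H0
  ? 108.77.39.112  path d0:H0→d1:-→d2:-→d3:-→d4:-→d5:-→d6:-→d7:-→d8:-→d9:-→d10:-→d11:-→d12:-→d13:-→d14:-→d15:-→d16:-→d17:-→d18:-→d19:-→d20:-→d21:-→d22:-  best=H0
  add 108.77.37.0/24 -> H1 at depth 24
  add 70.170.67.54/32 -> H3 at depth 32
  add 70.170.67.54/32 -> H2 at depth 32
  del 108.77.37.0/24 (clear depth 24)
  add 108.77.37.0/24 -> H2 at depth 24
  ? 108.77.37.113  path d0:H0→d1:-→d2:-→d3:-→d4:-→d5:-→d6:-→d7:-→d8:-→d9:-→d10:-→d11:-→d12:-→d13:-→d14:-→d15:-→d16:-→d17:-→d18:-→d19:-→d20:-→d21:-→d22:-→d23:-→d24:H2→d25:-→d26:-→d27:-→d28:H0  best=H0
  add 132.64.201.32/28 -> H0 at depth 28
  ? 16.96.206.240  path d0:H0→d1:-  best=H0
  add 0.0.0.0/0 -> H1 at depth 0
  del 108.77.37.112/28 (clear depth 28)
  ? 108.77.37.67  path d0:H1→d1:-→d2:-→d3:-→d4:-→d5:-→d6:-→d7:-→d8:-→d9:-→d10:-→d11:-→d12:-→d13:-→d14:-→d15:-→d16:-→d17:-→d18:-→d19:-→d20:-→d21:-→d22:-→d23:-→d24:H2→d25:-→d26:-  best=H2
  add 70.170.0.0/16 -> H2 at depth 16
  add 79.158.179.47/32 -> H1 at depth 32
  ? 132.64.201.32  path d0:H1→d1:-→d2:-→d3:-→d4:-→d5:-→d6:-→d7:-→d8:-→d9:-→d10:-→d11:-→d12:-→d13:-→d14:-→d15:-→d16:-→d17:-→d18:-→d19:-→d20:-→d21:-→d22:-→d23:-→d24:-→d25:-→d26:-→d27:-→d28:H0  best=H0
  ? 108.77.37.0  path d0:H1→d1:-→d2:-→d3:-→d4:-→d5:-→d6:-→d7:-→d8:-→d9:-→d10:-→d11:-→d12:-→d13:-→d14:-→d15:-→d16:-→d17:-→d18:-→d19:-→d20:-→d21:-→d22:-→d23:-→d24:H2→d25:-  best=H2

== LOOKUPS ==
["H0","H0","H0","H0","H2","H0","H2"]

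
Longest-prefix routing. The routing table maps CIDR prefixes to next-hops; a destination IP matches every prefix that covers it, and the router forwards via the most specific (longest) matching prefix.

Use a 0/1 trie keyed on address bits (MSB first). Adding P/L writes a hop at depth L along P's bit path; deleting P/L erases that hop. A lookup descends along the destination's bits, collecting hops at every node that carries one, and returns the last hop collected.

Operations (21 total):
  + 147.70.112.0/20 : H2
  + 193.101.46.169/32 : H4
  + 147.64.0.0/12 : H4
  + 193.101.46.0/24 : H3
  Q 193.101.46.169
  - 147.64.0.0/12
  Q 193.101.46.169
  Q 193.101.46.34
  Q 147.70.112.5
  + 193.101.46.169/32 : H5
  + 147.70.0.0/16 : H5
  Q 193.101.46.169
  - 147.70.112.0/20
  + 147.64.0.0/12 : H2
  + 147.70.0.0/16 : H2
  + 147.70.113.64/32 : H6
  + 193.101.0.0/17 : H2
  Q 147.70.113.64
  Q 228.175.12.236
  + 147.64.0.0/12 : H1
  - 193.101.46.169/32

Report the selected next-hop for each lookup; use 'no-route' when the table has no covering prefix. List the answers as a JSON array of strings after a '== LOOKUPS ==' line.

Apply in order:
  add 147.70.112.0/20 -> H2 at depth 20
  add 193.101.46.169/32 -> H4 at depth 32
  add 147.64.0.0/12 -> H4 at depth 12
  add 193.101.46.0/24 -> H3 at depth 24
  Q 193.101.46.169: descend 11000001011001010010111010101001 ; hops seen [H3,H4] ; pick H4
  del 147.64.0.0/12 (clear depth 12)
  Q 193.101.46.169: descend 11000001011001010010111010101001 ; hops seen [H3,H4] ; pick H4
  Q 193.101.46.34: descend 110000010110010100101110 ; hops seen [H3] ; pick H3
  Q 147.70.112.5: descend 10010011010001100111 ; hops seen [H2] ; pick H2
  add 193.101.46.169/32 -> H5 at depth 32
  add 147.70.0.0/16 -> H5 at depth 16
  Q 193.101.46.169: descend 11000001011001010010111010101001 ; hops seen [H3,H5] ; pick H5
  del 147.70.112.0/20 (clear depth 20)
  add 147.64.0.0/12 -> H2 at depth 12
  add 147.70.0.0/16 -> H2 at depth 16
  add 147.70.113.64/32 -> H6 at depth 32
  add 193.101.0.0/17 -> H2 at depth 17
  Q 147.70.113.64: descend 10010011010001100111000101000000 ; hops seen [H2,H2,H6] ; pick H6
  Q 228.175.12.236: descend 11 ; hops seen [∅] ; pick no-route
  add 147.64.0.0/12 -> H1 at depth 12
  del 193.101.46.169/32 (clear depth 32)

== LOOKUPS ==
["H4","H4","H3","H2","H5","H6","no-route"]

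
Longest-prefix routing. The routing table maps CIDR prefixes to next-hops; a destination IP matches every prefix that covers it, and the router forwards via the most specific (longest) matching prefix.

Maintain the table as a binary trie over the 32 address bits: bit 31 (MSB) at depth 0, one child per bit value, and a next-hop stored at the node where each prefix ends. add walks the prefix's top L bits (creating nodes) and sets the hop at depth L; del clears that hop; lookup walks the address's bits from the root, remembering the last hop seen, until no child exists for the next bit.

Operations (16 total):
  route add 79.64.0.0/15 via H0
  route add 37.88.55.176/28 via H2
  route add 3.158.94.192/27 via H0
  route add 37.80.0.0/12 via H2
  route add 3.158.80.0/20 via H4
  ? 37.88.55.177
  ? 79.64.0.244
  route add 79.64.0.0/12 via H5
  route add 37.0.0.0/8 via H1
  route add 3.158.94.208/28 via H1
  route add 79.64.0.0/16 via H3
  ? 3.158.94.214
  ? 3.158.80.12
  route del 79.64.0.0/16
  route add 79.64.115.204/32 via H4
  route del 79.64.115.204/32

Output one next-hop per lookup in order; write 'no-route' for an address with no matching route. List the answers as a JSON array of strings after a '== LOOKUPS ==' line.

Trace:
  add 79.64.0.0/15 -> H0 at depth 15
  add 37.88.55.176/28 -> H2 at depth 28
  add 3.158.94.192/27 -> H0 at depth 27
  add 37.80.0.0/12 -> H2 at depth 12
  add 3.158.80.0/20 -> H4 at depth 20
  Q 37.88.55.177: descend 0010010101011000001101111011 ; hops seen [H2,H2] ; pick H2
  Q 79.64.0.244: descend 010011110100000 ; hops seen [H0] ; pick H0
  add 79.64.0.0/12 -> H5 at depth 12
  add 37.0.0.0/8 -> H1 at depth 8
  add 3.158.94.208/28 -> H1 at depth 28
  add 79.64.0.0/16 -> H3 at depth 16
  Q 3.158.94.214: descend 0000001110011110010111101101 ; hops seen [H4,H0,H1] ; pick H1
  Q 3.158.80.12: descend 00000011100111100101 ; hops seen [H4] ; pick H4
  del 79.64.0.0/16 (clear depth 16)
  add 79.64.115.204/32 -> H4 at depth 32
  del 79.64.115.204/32 (clear depth 32)

== LOOKUPS ==
["H2","H0","H1","H4"]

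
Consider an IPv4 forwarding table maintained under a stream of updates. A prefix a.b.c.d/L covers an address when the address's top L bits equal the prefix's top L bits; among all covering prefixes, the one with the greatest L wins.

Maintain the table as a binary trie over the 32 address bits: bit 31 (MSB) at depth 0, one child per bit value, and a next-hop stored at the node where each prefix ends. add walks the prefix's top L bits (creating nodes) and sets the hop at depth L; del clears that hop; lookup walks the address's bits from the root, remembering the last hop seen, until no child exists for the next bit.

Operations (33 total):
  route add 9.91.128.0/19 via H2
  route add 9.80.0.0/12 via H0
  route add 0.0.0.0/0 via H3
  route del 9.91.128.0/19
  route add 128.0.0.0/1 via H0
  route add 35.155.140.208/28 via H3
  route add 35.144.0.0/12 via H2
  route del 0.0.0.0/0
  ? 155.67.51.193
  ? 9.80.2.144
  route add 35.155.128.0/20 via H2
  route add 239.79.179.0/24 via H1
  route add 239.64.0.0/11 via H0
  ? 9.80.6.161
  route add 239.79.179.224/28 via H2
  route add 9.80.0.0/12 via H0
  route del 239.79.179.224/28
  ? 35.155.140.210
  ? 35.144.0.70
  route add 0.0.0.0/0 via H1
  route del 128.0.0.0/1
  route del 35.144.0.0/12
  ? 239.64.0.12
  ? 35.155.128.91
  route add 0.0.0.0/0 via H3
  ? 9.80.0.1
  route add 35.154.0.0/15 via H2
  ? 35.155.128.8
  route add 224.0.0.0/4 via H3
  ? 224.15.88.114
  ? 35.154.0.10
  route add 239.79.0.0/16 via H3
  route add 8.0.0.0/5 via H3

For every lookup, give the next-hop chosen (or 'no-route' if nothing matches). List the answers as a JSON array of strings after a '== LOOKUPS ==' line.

Process each operation:
  add 9.91.128.0/19 -> H2 at depth 19
  add 9.80.0.0/12 -> H0 at depth 12
  add 0.0.0.0/0 -> H3 at depth 0
  - 9.91.128.0/19 clear@19
  add 128.0.0.0/1 -> H0 at depth 1
  add 35.155.140.208/28 -> H3 at depth 28
  add 35.144.0.0/12 -> H2 at depth 12
  - 0.0.0.0/0 clear@0
  lookup 155.67.51.193: bits 1 walk d0:-→d1:H0 -> H0
  lookup 9.80.2.144: bits 000010010101 walk d0:-→d1:-→d2:-→d3:-→d4:-→d5:-→d6:-→d7:-→d8:-→d9:-→d10:-→d11:-→d12:H0 -> H0
  add 35.155.128.0/20 -> H2 at depth 20
  add 239.79.179.0/24 -> H1 at depth 24
  add 239.64.0.0/11 -> H0 at depth 11
  lookup 9.80.6.161: bits 000010010101 walk d0:-→d1:-→d2:-→d3:-→d4:-→d5:-→d6:-→d7:-→d8:-→d9:-→d10:-→d11:-→d12:H0 -> H0
  add 239.79.179.224/28 -> H2 at depth 28
  add 9.80.0.0/12 -> H0 at depth 12
  - 239.79.179.224/28 clear@28
  lookup 35.155.140.210: bits 0010001110011011100011001101 walk d0:-→d1:-→d2:-→d3:-→d4:-→d5:-→d6:-→d7:-→d8:-→d9:-→d10:-→d11:-→d12:H2→d13:-→d14:-→d15:-→d16:-→d17:-→d18:-→d19:-→d20:H2→d21:-→d22:-→d23:-→d24:-→d25:-→d26:-→d27:-→d28:H3 -> H3
  lookup 35.144.0.70: bits 001000111001 walk d0:-→d1:-→d2:-→d3:-→d4:-→d5:-→d6:-→d7:-→d8:-→d9:-→d10:-→d11:-→d12:H2 -> H2
  add 0.0.0.0/0 -> H1 at depth 0
  - 128.0.0.0/1 clear@1
  - 35.144.0.0/12 clear@12
  lookup 239.64.0.12: bits 111011110100 walk d0:H1→d1:-→d2:-→d3:-→d4:-→d5:-→d6:-→d7:-→d8:-→d9:-→d10:-→d11:H0→d12:- -> H0
  lookup 35.155.128.91: bits 00100011100110111000 walk d0:H1→d1:-→d2:-→d3:-→d4:-→d5:-→d6:-→d7:-→d8:-→d9:-→d10:-→d11:-→d12:-→d13:-→d14:-→d15:-→d16:-→d17:-→d18:-→d19:-→d20:H2 -> H2
  add 0.0.0.0/0 -> H3 at depth 0
  lookup 9.80.0.1: bits 000010010101 walk d0:H3→d1:-→d2:-→d3:-→d4:-→d5:-→d6:-→d7:-→d8:-→d9:-→d10:-→d11:-→d12:H0 -> H0
  add 35.154.0.0/15 -> H2 at depth 15
  lookup 35.155.128.8: bits 00100011100110111000 walk d0:H3→d1:-→d2:-→d3:-→d4:-→d5:-→d6:-→d7:-→d8:-→d9:-→d10:-→d11:-→d12:-→d13:-→d14:-→d15:H2→d16:-→d17:-→d18:-→d19:-→d20:H2 -> H2
  add 224.0.0.0/4 -> H3 at depth 4
  lookup 224.15.88.114: bits 1110 walk d0:H3→d1:-→d2:-→d3:-→d4:H3 -> H3
  lookup 35.154.0.10: bits 001000111001101 walk d0:H3→d1:-→d2:-→d3:-→d4:-→d5:-→d6:-→d7:-→d8:-→d9:-→d10:-→d11:-→d12:-→d13:-→d14:-→d15:H2 -> H2
  add 239.79.0.0/16 -> H3 at depth 16
  add 8.0.0.0/5 -> H3 at depth 5

== LOOKUPS ==
["H0","H0","H0","H3","H2","H0","H2","H0","H2","H3","H2"]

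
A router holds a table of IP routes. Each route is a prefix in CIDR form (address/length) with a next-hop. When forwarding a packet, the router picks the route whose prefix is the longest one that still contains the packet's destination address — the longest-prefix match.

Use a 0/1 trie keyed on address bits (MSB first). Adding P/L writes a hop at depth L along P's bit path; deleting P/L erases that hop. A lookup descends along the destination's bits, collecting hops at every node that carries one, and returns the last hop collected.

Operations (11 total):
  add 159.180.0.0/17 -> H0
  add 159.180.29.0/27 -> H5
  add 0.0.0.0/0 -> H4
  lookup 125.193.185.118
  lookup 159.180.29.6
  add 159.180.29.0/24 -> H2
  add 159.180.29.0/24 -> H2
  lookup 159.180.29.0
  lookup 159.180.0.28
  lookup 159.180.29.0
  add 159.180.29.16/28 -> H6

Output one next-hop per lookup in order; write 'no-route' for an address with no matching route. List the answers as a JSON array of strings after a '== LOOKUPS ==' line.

Trace:
  add 159.180.0.0/17 -> H0 at depth 17
  add 159.180.29.0/27 -> H5 at depth 27
  add 0.0.0.0/0 -> H4 at depth 0
  ? 125.193.185.118  path d0:H4  best=H4
  ? 159.180.29.6  path d0:H4→d1:-→d2:-→d3:-→d4:-→d5:-→d6:-→d7:-→d8:-→d9:-→d10:-→d11:-→d12:-→d13:-→d14:-→d15:-→d16:-→d17:H0→d18:-→d19:-→d20:-→d21:-→d22:-→d23:-→d24:-→d25:-→d26:-→d27:H5  best=H5
  add 159.180.29.0/24 -> H2 at depth 24
  add 159.180.29.0/24 -> H2 at depth 24
  ? 159.180.29.0  path d0:H4→d1:-→d2:-→d3:-→d4:-→d5:-→d6:-→d7:-→d8:-→d9:-→d10:-→d11:-→d12:-→d13:-→d14:-→d15:-→d16:-→d17:H0→d18:-→d19:-→d20:-→d21:-→d22:-→d23:-→d24:H2→d25:-→d26:-→d27:H5  best=H5
  ? 159.180.0.28  path d0:H4→d1:-→d2:-→d3:-→d4:-→d5:-→d6:-→d7:-→d8:-→d9:-→d10:-→d11:-→d12:-→d13:-→d14:-→d15:-→d16:-→d17:H0→d18:-→d19:-  best=H0
  ? 159.180.29.0  path d0:H4→d1:-→d2:-→d3:-→d4:-→d5:-→d6:-→d7:-→d8:-→d9:-→d10:-→d11:-→d12:-→d13:-→d14:-→d15:-→d16:-→d17:H0→d18:-→d19:-→d20:-→d21:-→d22:-→d23:-→d24:H2→d25:-→d26:-→d27:H5  best=H5
  add 159.180.29.16/28 -> H6 at depth 28

== LOOKUPS ==
["H4","H5","H5","H0","H5"]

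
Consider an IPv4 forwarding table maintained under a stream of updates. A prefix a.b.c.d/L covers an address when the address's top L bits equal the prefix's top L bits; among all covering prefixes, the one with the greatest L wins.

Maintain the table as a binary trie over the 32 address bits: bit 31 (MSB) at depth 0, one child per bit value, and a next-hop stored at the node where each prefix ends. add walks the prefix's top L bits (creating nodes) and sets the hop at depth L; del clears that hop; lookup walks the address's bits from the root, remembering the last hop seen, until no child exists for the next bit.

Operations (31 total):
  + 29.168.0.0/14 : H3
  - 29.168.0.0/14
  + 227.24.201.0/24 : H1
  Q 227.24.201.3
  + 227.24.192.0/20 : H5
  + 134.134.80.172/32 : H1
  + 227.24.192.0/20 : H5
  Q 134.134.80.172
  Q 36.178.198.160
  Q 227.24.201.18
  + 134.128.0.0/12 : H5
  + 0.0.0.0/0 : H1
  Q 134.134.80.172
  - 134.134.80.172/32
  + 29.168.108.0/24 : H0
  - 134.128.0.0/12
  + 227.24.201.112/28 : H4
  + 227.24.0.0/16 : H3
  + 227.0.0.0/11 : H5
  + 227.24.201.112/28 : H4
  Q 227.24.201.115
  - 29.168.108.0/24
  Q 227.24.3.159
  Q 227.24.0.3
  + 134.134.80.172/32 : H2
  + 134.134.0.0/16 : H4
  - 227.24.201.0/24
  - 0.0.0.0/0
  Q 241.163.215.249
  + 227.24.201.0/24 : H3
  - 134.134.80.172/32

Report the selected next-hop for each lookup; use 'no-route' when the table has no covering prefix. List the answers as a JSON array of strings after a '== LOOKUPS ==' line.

Process each operation:
  + 29.168.0.0/14 (H3) depth=14
  - 29.168.0.0/14 clear@14
  + 227.24.201.0/24 (H1) depth=24
  ? 227.24.201.3  path d0:-→d1:-→d2:-→d3:-→d4:-→d5:-→d6:-→d7:-→d8:-→d9:-→d10:-→d11:-→d12:-→d13:-→d14:-→d15:-→d16:-→d17:-→d18:-→d19:-→d20:-→d21:-→d22:-→d23:-→d24:H1  best=H1
  + 227.24.192.0/20 (H5) depth=20
  + 134.134.80.172/32 (H1) depth=32
  + 227.24.192.0/20 (H5) depth=20
  ? 134.134.80.172  path d0:-→d1:-→d2:-→d3:-→d4:-→d5:-→d6:-→d7:-→d8:-→d9:-→d10:-→d11:-→d12:-→d13:-→d14:-→d15:-→d16:-→d17:-→d18:-→d19:-→d20:-→d21:-→d22:-→d23:-→d24:-→d25:-→d26:-→d27:-→d28:-→d29:-→d30:-→d31:-→d32:H1  best=H1
  ? 36.178.198.160  path d0:-→d1:-→d2:-  best=no-route
  ? 227.24.201.18  path d0:-→d1:-→d2:-→d3:-→d4:-→d5:-→d6:-→d7:-→d8:-→d9:-→d10:-→d11:-→d12:-→d13:-→d14:-→d15:-→d16:-→d17:-→d18:-→d19:-→d20:H5→d21:-→d22:-→d23:-→d24:H1  best=H1
  + 134.128.0.0/12 (H5) depth=12
  + 0.0.0.0/0 (H1) depth=0
  ? 134.134.80.172  path d0:H1→d1:-→d2:-→d3:-→d4:-→d5:-→d6:-→d7:-→d8:-→d9:-→d10:-→d11:-→d12:H5→d13:-→d14:-→d15:-→d16:-→d17:-→d18:-→d19:-→d20:-→d21:-→d22:-→d23:-→d24:-→d25:-→d26:-→d27:-→d28:-→d29:-→d30:-→d31:-→d32:H1  best=H1
  - 134.134.80.172/32 clear@32
  + 29.168.108.0/24 (H0) depth=24
  - 134.128.0.0/12 clear@12
  + 227.24.201.112/28 (H4) depth=28
  + 227.24.0.0/16 (H3) depth=16
  + 227.0.0.0/11 (H5) depth=11
  + 227.24.201.112/28 (H4) depth=28
  ? 227.24.201.115  path d0:H1→d1:-→d2:-→d3:-→d4:-→d5:-→d6:-→d7:-→d8:-→d9:-→d10:-→d11:H5→d12:-→d13:-→d14:-→d15:-→d16:H3→d17:-→d18:-→d19:-→d20:H5→d21:-→d22:-→d23:-→d24:H1→d25:-→d26:-→d27:-→d28:H4  best=H4
  - 29.168.108.0/24 clear@24
  ? 227.24.3.159  path d0:H1→d1:-→d2:-→d3:-→d4:-→d5:-→d6:-→d7:-→d8:-→d9:-→d10:-→d11:H5→d12:-→d13:-→d14:-→d15:-→d16:H3  best=H3
  ? 227.24.0.3  path d0:H1→d1:-→d2:-→d3:-→d4:-→d5:-→d6:-→d7:-→d8:-→d9:-→d10:-→d11:H5→d12:-→d13:-→d14:-→d15:-→d16:H3  best=H3
  + 134.134.80.172/32 (H2) depth=32
  + 134.134.0.0/16 (H4) depth=16
  - 227.24.201.0/24 clear@24
  - 0.0.0.0/0 clear@0
  ? 241.163.215.249  path d0:-→d1:-→d2:-→d3:-  best=no-route
  + 227.24.201.0/24 (H3) depth=24
  - 134.134.80.172/32 clear@32

== LOOKUPS ==
["H1","H1","no-route","H1","H1","H4","H3","H3","no-route"]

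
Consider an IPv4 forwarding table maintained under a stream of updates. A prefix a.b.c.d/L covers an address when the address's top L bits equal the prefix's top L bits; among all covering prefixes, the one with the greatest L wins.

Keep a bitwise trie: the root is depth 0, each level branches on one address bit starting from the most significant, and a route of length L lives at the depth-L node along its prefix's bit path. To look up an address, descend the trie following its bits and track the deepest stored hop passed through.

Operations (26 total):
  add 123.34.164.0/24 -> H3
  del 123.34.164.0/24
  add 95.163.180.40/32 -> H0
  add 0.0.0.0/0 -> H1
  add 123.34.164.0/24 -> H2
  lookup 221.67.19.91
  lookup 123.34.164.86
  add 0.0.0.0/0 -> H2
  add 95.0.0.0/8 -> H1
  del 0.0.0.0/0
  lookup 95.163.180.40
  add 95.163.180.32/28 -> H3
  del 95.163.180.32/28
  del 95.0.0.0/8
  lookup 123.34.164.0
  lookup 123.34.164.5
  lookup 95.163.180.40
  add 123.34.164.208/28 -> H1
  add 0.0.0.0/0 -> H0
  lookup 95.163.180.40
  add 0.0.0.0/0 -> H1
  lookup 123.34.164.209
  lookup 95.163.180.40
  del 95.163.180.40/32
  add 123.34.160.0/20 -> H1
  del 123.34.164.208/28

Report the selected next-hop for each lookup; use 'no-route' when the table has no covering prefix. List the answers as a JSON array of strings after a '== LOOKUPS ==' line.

Apply in order:
  + 123.34.164.0/24 (H3) depth=24
  del 123.34.164.0/24 (clear depth 24)
  + 95.163.180.40/32 (H0) depth=32
  + 0.0.0.0/0 (H1) depth=0
  + 123.34.164.0/24 (H2) depth=24
  ? 221.67.19.91  path d0:H1  best=H1
  ? 123.34.164.86  path d0:H1→d1:-→d2:-→d3:-→d4:-→d5:-→d6:-→d7:-→d8:-→d9:-→d10:-→d11:-→d12:-→d13:-→d14:-→d15:-→d16:-→d17:-→d18:-→d19:-→d20:-→d21:-→d22:-→d23:-→d24:H2  best=H2
  + 0.0.0.0/0 (H2) depth=0
  + 95.0.0.0/8 (H1) depth=8
  del 0.0.0.0/0 (clear depth 0)
  ? 95.163.180.40  path d0:-→d1:-→d2:-→d3:-→d4:-→d5:-→d6:-→d7:-→d8:H1→d9:-→d10:-→d11:-→d12:-→d13:-→d14:-→d15:-→d16:-→d17:-→d18:-→d19:-→d20:-→d21:-→d22:-→d23:-→d24:-→d25:-→d26:-→d27:-→d28:-→d29:-→d30:-→d31:-→d32:H0  best=H0
  + 95.163.180.32/28 (H3) depth=28
  del 95.163.180.32/28 (clear depth 28)
  del 95.0.0.0/8 (clear depth 8)
  ? 123.34.164.0  path d0:-→d1:-→d2:-→d3:-→d4:-→d5:-→d6:-→d7:-→d8:-→d9:-→d10:-→d11:-→d12:-→d13:-→d14:-→d15:-→d16:-→d17:-→d18:-→d19:-→d20:-→d21:-→d22:-→d23:-→d24:H2  best=H2
  ? 123.34.164.5  path d0:-→d1:-→d2:-→d3:-→d4:-→d5:-→d6:-→d7:-→d8:-→d9:-→d10:-→d11:-→d12:-→d13:-→d14:-→d15:-→d16:-→d17:-→d18:-→d19:-→d20:-→d21:-→d22:-→d23:-→d24:H2  best=H2
  ? 95.163.180.40  path d0:-→d1:-→d2:-→d3:-→d4:-→d5:-→d6:-→d7:-→d8:-→d9:-→d10:-→d11:-→d12:-→d13:-→d14:-→d15:-→d16:-→d17:-→d18:-→d19:-→d20:-→d21:-→d22:-→d23:-→d24:-→d25:-→d26:-→d27:-→d28:-→d29:-→d30:-→d31:-→d32:H0  best=H0
  + 123.34.164.208/28 (H1) depth=28
  + 0.0.0.0/0 (H0) depth=0
  ? 95.163.180.40  path d0:H0→d1:-→d2:-→d3:-→d4:-→d5:-→d6:-→d7:-→d8:-→d9:-→d10:-→d11:-→d12:-→d13:-→d14:-→d15:-→d16:-→d17:-→d18:-→d19:-→d20:-→d21:-→d22:-→d23:-→d24:-→d25:-→d26:-→d27:-→d28:-→d29:-→d30:-→d31:-→d32:H0  best=H0
  + 0.0.0.0/0 (H1) depth=0
  ? 123.34.164.209  path d0:H1→d1:-→d2:-→d3:-→d4:-→d5:-→d6:-→d7:-→d8:-→d9:-→d10:-→d11:-→d12:-→d13:-→d14:-→d15:-→d16:-→d17:-→d18:-→d19:-→d20:-→d21:-→d22:-→d23:-→d24:H2→d25:-→d26:-→d27:-→d28:H1  best=H1
  ? 95.163.180.40  path d0:H1→d1:-→d2:-→d3:-→d4:-→d5:-→d6:-→d7:-→d8:-→d9:-→d10:-→d11:-→d12:-→d13:-→d14:-→d15:-→d16:-→d17:-→d18:-→d19:-→d20:-→d21:-→d22:-→d23:-→d24:-→d25:-→d26:-→d27:-→d28:-→d29:-→d30:-→d31:-→d32:H0  best=H0
  del 95.163.180.40/32 (clear depth 32)
  + 123.34.160.0/20 (H1) depth=20
  del 123.34.164.208/28 (clear depth 28)

== LOOKUPS ==
["H1","H2","H0","H2","H2","H0","H0","H1","H0"]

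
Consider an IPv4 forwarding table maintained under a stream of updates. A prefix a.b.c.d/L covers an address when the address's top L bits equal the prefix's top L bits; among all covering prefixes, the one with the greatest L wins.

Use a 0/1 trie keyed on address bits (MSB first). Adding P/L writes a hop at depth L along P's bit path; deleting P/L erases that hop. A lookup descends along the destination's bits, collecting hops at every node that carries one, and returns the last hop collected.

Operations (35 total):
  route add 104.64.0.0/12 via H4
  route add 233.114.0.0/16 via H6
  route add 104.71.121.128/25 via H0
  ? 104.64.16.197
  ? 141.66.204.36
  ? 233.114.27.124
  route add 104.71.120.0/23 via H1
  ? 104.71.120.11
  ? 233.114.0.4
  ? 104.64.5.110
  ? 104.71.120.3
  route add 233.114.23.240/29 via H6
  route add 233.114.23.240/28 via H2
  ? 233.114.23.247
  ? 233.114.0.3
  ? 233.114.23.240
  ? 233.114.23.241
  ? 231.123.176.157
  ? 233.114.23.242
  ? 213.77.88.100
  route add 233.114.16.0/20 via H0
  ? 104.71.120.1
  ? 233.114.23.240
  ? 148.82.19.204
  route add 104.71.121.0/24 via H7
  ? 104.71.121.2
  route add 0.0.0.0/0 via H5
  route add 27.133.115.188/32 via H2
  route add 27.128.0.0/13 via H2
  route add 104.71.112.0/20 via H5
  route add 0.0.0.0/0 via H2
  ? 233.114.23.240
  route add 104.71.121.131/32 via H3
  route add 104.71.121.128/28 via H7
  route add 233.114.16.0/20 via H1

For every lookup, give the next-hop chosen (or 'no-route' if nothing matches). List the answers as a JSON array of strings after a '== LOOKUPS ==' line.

Trace:
  + 104.64.0.0/12 (H4) depth=12
  + 233.114.0.0/16 (H6) depth=16
  + 104.71.121.128/25 (H0) depth=25
  lookup 104.64.16.197: bits 0110100001000 walk d0:-→d1:-→d2:-→d3:-→d4:-→d5:-→d6:-→d7:-→d8:-→d9:-→d10:-→d11:-→d12:H4→d13:- -> H4
  lookup 141.66.204.36: bits 1 walk d0:-→d1:- -> no-route
  lookup 233.114.27.124: bits 1110100101110010 walk d0:-→d1:-→d2:-→d3:-→d4:-→d5:-→d6:-→d7:-→d8:-→d9:-→d10:-→d11:-→d12:-→d13:-→d14:-→d15:-→d16:H6 -> H6
  + 104.71.120.0/23 (H1) depth=23
  lookup 104.71.120.11: bits 01101000010001110111100 walk d0:-→d1:-→d2:-→d3:-→d4:-→d5:-→d6:-→d7:-→d8:-→d9:-→d10:-→d11:-→d12:H4→d13:-→d14:-→d15:-→d16:-→d17:-→d18:-→d19:-→d20:-→d21:-→d22:-→d23:H1 -> H1
  lookup 233.114.0.4: bits 1110100101110010 walk d0:-→d1:-→d2:-→d3:-→d4:-→d5:-→d6:-→d7:-→d8:-→d9:-→d10:-→d11:-→d12:-→d13:-→d14:-→d15:-→d16:H6 -> H6
  lookup 104.64.5.110: bits 0110100001000 walk d0:-→d1:-→d2:-→d3:-→d4:-→d5:-→d6:-→d7:-→d8:-→d9:-→d10:-→d11:-→d12:H4→d13:- -> H4
  lookup 104.71.120.3: bits 01101000010001110111100 walk d0:-→d1:-→d2:-→d3:-→d4:-→d5:-→d6:-→d7:-→d8:-→d9:-→d10:-→d11:-→d12:H4→d13:-→d14:-→d15:-→d16:-→d17:-→d18:-→d19:-→d20:-→d21:-→d22:-→d23:H1 -> H1
  + 233.114.23.240/29 (H6) depth=29
  + 233.114.23.240/28 (H2) depth=28
  lookup 233.114.23.247: bits 11101001011100100001011111110 walk d0:-→d1:-→d2:-→d3:-→d4:-→d5:-→d6:-→d7:-→d8:-→d9:-→d10:-→d11:-→d12:-→d13:-→d14:-→d15:-→d16:H6→d17:-→d18:-→d19:-→d20:-→d21:-→d22:-→d23:-→d24:-→d25:-→d26:-→d27:-→d28:H2→d29:H6 -> H6
  lookup 233.114.0.3: bits 1110100101110010000 walk d0:-→d1:-→d2:-→d3:-→d4:-→d5:-→d6:-→d7:-→d8:-→d9:-→d10:-→d11:-→d12:-→d13:-→d14:-→d15:-→d16:H6→d17:-→d18:-→d19:- -> H6
  lookup 233.114.23.240: bits 11101001011100100001011111110 walk d0:-→d1:-→d2:-→d3:-→d4:-→d5:-→d6:-→d7:-→d8:-→d9:-→d10:-→d11:-→d12:-→d13:-→d14:-→d15:-→d16:H6→d17:-→d18:-→d19:-→d20:-→d21:-→d22:-→d23:-→d24:-→d25:-→d26:-→d27:-→d28:H2→d29:H6 -> H6
  lookup 233.114.23.241: bits 11101001011100100001011111110 walk d0:-→d1:-→d2:-→d3:-→d4:-→d5:-→d6:-→d7:-→d8:-→d9:-→d10:-→d11:-→d12:-→d13:-→d14:-→d15:-→d16:H6→d17:-→d18:-→d19:-→d20:-→d21:-→d22:-→d23:-→d24:-→d25:-→d26:-→d27:-→d28:H2→d29:H6 -> H6
  lookup 231.123.176.157: bits 1110 walk d0:-→d1:-→d2:-→d3:-→d4:- -> no-route
  lookup 233.114.23.242: bits 11101001011100100001011111110 walk d0:-→d1:-→d2:-→d3:-→d4:-→d5:-→d6:-→d7:-→d8:-→d9:-→d10:-→d11:-→d12:-→d13:-→d14:-→d15:-→d16:H6→d17:-→d18:-→d19:-→d20:-→d21:-→d22:-→d23:-→d24:-→d25:-→d26:-→d27:-→d28:H2→d29:H6 -> H6
  lookup 213.77.88.100: bits 11 walk d0:-→d1:-→d2:- -> no-route
  + 233.114.16.0/20 (H0) depth=20
  lookup 104.71.120.1: bits 01101000010001110111100 walk d0:-→d1:-→d2:-→d3:-→d4:-→d5:-→d6:-→d7:-→d8:-→d9:-→d10:-→d11:-→d12:H4→d13:-→d14:-→d15:-→d16:-→d17:-→d18:-→d19:-→d20:-→d21:-→d22:-→d23:H1 -> H1
  lookup 233.114.23.240: bits 11101001011100100001011111110 walk d0:-→d1:-→d2:-→d3:-→d4:-→d5:-→d6:-→d7:-→d8:-→d9:-→d10:-→d11:-→d12:-→d13:-→d14:-→d15:-→d16:H6→d17:-→d18:-→d19:-→d20:H0→d21:-→d22:-→d23:-→d24:-→d25:-→d26:-→d27:-→d28:H2→d29:H6 -> H6
  lookup 148.82.19.204: bits 1 walk d0:-→d1:- -> no-route
  + 104.71.121.0/24 (H7) depth=24
  lookup 104.71.121.2: bits 011010000100011101111001 walk d0:-→d1:-→d2:-→d3:-→d4:-→d5:-→d6:-→d7:-→d8:-→d9:-→d10:-→d11:-→d12:H4→d13:-→d14:-→d15:-→d16:-→d17:-→d18:-→d19:-→d20:-→d21:-→d22:-→d23:H1→d24:H7 -> H7
  + 0.0.0.0/0 (H5) depth=0
  + 27.133.115.188/32 (H2) depth=32
  + 27.128.0.0/13 (H2) depth=13
  + 104.71.112.0/20 (H5) depth=20
  + 0.0.0.0/0 (H2) depth=0
  lookup 233.114.23.240: bits 11101001011100100001011111110 walk d0:H2→d1:-→d2:-→d3:-→d4:-→d5:-→d6:-→d7:-→d8:-→d9:-→d10:-→d11:-→d12:-→d13:-→d14:-→d15:-→d16:H6→d17:-→d18:-→d19:-→d20:H0→d21:-→d22:-→d23:-→d24:-→d25:-→d26:-→d27:-→d28:H2→d29:H6 -> H6
  + 104.71.121.131/32 (H3) depth=32
  + 104.71.121.128/28 (H7) depth=28
  + 233.114.16.0/20 (H1) depth=20

== LOOKUPS ==
["H4","no-route","H6","H1","H6","H4","H1","H6","H6","H6","H6","no-route","H6","no-route","H1","H6","no-route","H7","H6"]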